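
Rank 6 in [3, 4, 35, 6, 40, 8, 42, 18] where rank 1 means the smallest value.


Sort ascending: [3, 4, 6, 8, 18, 35, 40, 42]
Find 6 in the sorted list.
6 is at position 3 (1-indexed).
Final answer: 3


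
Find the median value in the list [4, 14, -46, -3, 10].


First, sort the list: [-46, -3, 4, 10, 14]
The list has 5 elements (odd count).
The middle index is 2 (0-based), and the element there is 4.
Final answer: 4


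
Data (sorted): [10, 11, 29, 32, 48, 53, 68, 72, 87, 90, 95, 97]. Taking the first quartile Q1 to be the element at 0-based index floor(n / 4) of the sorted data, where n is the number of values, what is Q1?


The list has n = 12 elements.
Q1 index = floor(12 / 4) = floor(3) = 3
Counting from index 0 in the sorted data, the element at index 3 is 32.
Final answer: 32


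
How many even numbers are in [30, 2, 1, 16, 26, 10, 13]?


Check each element:
  30 is even
  2 is even
  1 is odd
  16 is even
  26 is even
  10 is even
  13 is odd
Evens: [30, 2, 16, 26, 10]
Count of evens = 5
Final answer: 5


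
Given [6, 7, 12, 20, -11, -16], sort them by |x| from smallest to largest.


Compute absolute values:
  |6| = 6
  |7| = 7
  |12| = 12
  |20| = 20
  |-11| = 11
  |-16| = 16
Absolute values in increasing order: 6 < 7 < 11 < 12 < 16 < 20
Listing the original numbers in that order gives the answer.
Final answer: [6, 7, -11, 12, -16, 20]


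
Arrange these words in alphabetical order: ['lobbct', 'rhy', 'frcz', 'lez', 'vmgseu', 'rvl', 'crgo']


Compare strings character by character (the first differing letter decides):
  'crgo' < 'frcz' since 'c' < 'f' at position 1
  'frcz' < 'lez' since 'f' < 'l' at position 1
  'lez' < 'lobbct' since 'e' < 'o' at position 2
  'lobbct' < 'rhy' since 'l' < 'r' at position 1
  'rhy' < 'rvl' since 'h' < 'v' at position 2
  'rvl' < 'vmgseu' since 'r' < 'v' at position 1
Chaining these comparisons gives the alphabetical order.
Final answer: ['crgo', 'frcz', 'lez', 'lobbct', 'rhy', 'rvl', 'vmgseu']


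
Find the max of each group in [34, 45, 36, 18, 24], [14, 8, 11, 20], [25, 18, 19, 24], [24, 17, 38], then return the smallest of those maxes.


Find max of each group:
  Group 1: [34, 45, 36, 18, 24] -> max = 45
  Group 2: [14, 8, 11, 20] -> max = 20
  Group 3: [25, 18, 19, 24] -> max = 25
  Group 4: [24, 17, 38] -> max = 38
Maxes: [45, 20, 25, 38]
Minimum of maxes = 20
Final answer: 20


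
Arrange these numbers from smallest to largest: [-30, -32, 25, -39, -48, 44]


Original list: [-30, -32, 25, -39, -48, 44]
Repeatedly take the smallest remaining element:
  Remaining [-30, -32, 25, -39, -48, 44] -> smallest is -48
  Remaining [-30, -32, 25, -39, 44] -> smallest is -39
  Remaining [-30, -32, 25, 44] -> smallest is -32
  Remaining [-30, 25, 44] -> smallest is -30
  Remaining [25, 44] -> smallest is 25
  Remaining [44] -> smallest is 44
Collecting the picks in order gives the sorted list.
Final answer: [-48, -39, -32, -30, 25, 44]


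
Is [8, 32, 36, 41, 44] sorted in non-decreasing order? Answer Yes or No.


Check consecutive pairs:
  8 <= 32? True
  32 <= 36? True
  36 <= 41? True
  41 <= 44? True
Every consecutive pair is in order, so the list is non-decreasing.
Final answer: Yes


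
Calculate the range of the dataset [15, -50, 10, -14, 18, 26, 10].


Maximum value: 26
Minimum value: -50
Range = 26 - (-50) = 76
Final answer: 76


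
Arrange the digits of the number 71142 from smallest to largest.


The number 71142 has digits: 7, 1, 1, 4, 2
Sorted: 1, 1, 2, 4, 7
Joining the sorted digits gives the result.
Final answer: 11247


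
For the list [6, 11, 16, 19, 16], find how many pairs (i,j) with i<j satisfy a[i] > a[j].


For each element, count the later elements that are smaller than it:
  6 (index 0): smaller elements after it = [] -> 0
  11 (index 1): smaller elements after it = [] -> 0
  16 (index 2): smaller elements after it = [] -> 0
  19 (index 3): smaller elements after it = [16] -> 1
Total inversions = 0 + 0 + 0 + 1 = 1
Final answer: 1


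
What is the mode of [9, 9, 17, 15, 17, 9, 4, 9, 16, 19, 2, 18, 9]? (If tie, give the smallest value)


Count the frequency of each value:
  2 appears 1 time(s)
  4 appears 1 time(s)
  9 appears 5 time(s)
  15 appears 1 time(s)
  16 appears 1 time(s)
  17 appears 2 time(s)
  18 appears 1 time(s)
  19 appears 1 time(s)
Maximum frequency is 5.
Only 9 reaches that frequency, so it is the mode.
Final answer: 9


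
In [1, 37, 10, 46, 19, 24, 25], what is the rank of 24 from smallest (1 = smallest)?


Sort ascending: [1, 10, 19, 24, 25, 37, 46]
Find 24 in the sorted list.
24 is at position 4 (1-indexed).
Final answer: 4


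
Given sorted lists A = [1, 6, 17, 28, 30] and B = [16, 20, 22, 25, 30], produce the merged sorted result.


List A: [1, 6, 17, 28, 30]
List B: [16, 20, 22, 25, 30]
Repeatedly compare the front elements and take the smaller:
  1 vs 16 -> take 1
  6 vs 16 -> take 6
  17 vs 16 -> take 16
  17 vs 20 -> take 17
  28 vs 20 -> take 20
  28 vs 22 -> take 22
  28 vs 25 -> take 25
  28 vs 30 -> take 28
  30 vs 30 -> take 30
  A is exhausted; append the rest of B: [30]
Final answer: [1, 6, 16, 17, 20, 22, 25, 28, 30, 30]


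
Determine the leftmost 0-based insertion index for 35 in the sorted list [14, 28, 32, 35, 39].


List is sorted: [14, 28, 32, 35, 39]
We need the leftmost position where 35 can be inserted, i.e. the first index whose element is >= 35 (or the end of the list if none is).
Binary search with low=0, high=5 (0-based indices):
  low=0, high=5, mid=2: a[2]=32 < 35, so low = 3
  low=3, high=5, mid=4: a[4]=39 >= 35, so high = 4
  low=3, high=4, mid=3: a[3]=35 >= 35, so high = 3
Now low = high = 3, so the insertion index is 3.
Final answer: 3


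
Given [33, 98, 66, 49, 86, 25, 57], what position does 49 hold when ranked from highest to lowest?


Sort descending: [98, 86, 66, 57, 49, 33, 25]
Find 49 in the sorted list.
49 is at position 5.
Final answer: 5


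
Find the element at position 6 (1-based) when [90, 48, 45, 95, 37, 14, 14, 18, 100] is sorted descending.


Sort descending: [100, 95, 90, 48, 45, 37, 18, 14, 14]
The 6th element (1-indexed) is at index 5.
Value = 37
Final answer: 37


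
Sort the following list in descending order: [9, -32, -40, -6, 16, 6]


Original list: [9, -32, -40, -6, 16, 6]
Repeatedly take the largest remaining element:
  Remaining [9, -32, -40, -6, 16, 6] -> largest is 16
  Remaining [9, -32, -40, -6, 6] -> largest is 9
  Remaining [-32, -40, -6, 6] -> largest is 6
  Remaining [-32, -40, -6] -> largest is -6
  Remaining [-32, -40] -> largest is -32
  Remaining [-40] -> largest is -40
Collecting the picks in order gives the descending list.
Final answer: [16, 9, 6, -6, -32, -40]


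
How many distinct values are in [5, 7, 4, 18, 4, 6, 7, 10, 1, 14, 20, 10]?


List all unique values:
Distinct values: [1, 4, 5, 6, 7, 10, 14, 18, 20]
Count = 9
Final answer: 9


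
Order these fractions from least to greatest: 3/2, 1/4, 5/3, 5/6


Convert to decimal for comparison:
  3/2 = 1.5
  1/4 = 0.25
  5/3 = 1.6667
  5/6 = 0.8333
Decimals in increasing order: 0.25 < 0.8333 < 1.5 < 1.6667
Writing each back as its fraction gives the sorted order.
Final answer: 1/4, 5/6, 3/2, 5/3


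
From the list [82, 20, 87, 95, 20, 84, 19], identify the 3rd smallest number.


Sort ascending: [19, 20, 20, 82, 84, 87, 95]
The 3rd element (1-indexed) is at index 2.
Value = 20
Final answer: 20


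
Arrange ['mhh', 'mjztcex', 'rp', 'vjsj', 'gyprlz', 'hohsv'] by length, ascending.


Compute lengths:
  'mhh' has length 3
  'mjztcex' has length 7
  'rp' has length 2
  'vjsj' has length 4
  'gyprlz' has length 6
  'hohsv' has length 5
Lengths in increasing order: 2 < 3 < 4 < 5 < 6 < 7
Listing the words in that order gives the answer.
Final answer: ['rp', 'mhh', 'vjsj', 'hohsv', 'gyprlz', 'mjztcex']


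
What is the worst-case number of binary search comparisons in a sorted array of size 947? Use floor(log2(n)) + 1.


Binary search halves the search space each step.
Maximum comparisons = floor(log2(947)) + 1
log2(947) = 9.8872
floor(log2(947)) = 9, so 9 + 1 = 10
Final answer: 10


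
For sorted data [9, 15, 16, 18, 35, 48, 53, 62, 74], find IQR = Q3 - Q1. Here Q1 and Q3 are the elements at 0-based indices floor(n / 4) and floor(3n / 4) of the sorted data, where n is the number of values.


The data has n = 9 elements.
Q1 index = floor(9 / 4) = floor(2.25) = 2; Q3 index = floor(3 * 9 / 4) = floor(6.75) = 6
Q1 = element at index 2 = 16
Q3 = element at index 6 = 53
IQR = 53 - 16 = 37
Final answer: 37


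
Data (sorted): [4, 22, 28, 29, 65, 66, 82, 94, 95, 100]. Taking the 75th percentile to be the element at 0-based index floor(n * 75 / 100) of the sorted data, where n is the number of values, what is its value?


The dataset has n = 10 elements.
Index = floor(10 * 75 / 100) = floor(750 / 100) = floor(7.5) = 7
Counting from index 0 in the sorted data, the element at index 7 is 94.
Final answer: 94


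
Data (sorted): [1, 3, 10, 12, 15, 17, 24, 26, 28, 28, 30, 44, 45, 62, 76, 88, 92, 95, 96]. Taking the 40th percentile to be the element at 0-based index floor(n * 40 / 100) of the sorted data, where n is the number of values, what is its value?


The dataset has n = 19 elements.
Index = floor(19 * 40 / 100) = floor(760 / 100) = floor(7.6) = 7
Counting from index 0 in the sorted data, the element at index 7 is 26.
Final answer: 26


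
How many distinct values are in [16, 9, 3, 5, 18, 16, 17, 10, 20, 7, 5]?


List all unique values:
Distinct values: [3, 5, 7, 9, 10, 16, 17, 18, 20]
Count = 9
Final answer: 9


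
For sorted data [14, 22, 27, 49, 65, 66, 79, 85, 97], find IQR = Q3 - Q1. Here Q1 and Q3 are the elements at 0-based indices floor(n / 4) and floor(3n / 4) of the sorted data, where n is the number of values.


The data has n = 9 elements.
Q1 index = floor(9 / 4) = floor(2.25) = 2; Q3 index = floor(3 * 9 / 4) = floor(6.75) = 6
Q1 = element at index 2 = 27
Q3 = element at index 6 = 79
IQR = 79 - 27 = 52
Final answer: 52


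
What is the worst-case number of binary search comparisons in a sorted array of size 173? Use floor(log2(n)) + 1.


Binary search halves the search space each step.
Maximum comparisons = floor(log2(173)) + 1
log2(173) = 7.4346
floor(log2(173)) = 7, so 7 + 1 = 8
Final answer: 8


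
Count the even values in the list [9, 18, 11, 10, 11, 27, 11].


Check each element:
  9 is odd
  18 is even
  11 is odd
  10 is even
  11 is odd
  27 is odd
  11 is odd
Evens: [18, 10]
Count of evens = 2
Final answer: 2


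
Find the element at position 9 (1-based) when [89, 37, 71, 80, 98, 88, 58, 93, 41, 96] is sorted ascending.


Sort ascending: [37, 41, 58, 71, 80, 88, 89, 93, 96, 98]
The 9th element (1-indexed) is at index 8.
Value = 96
Final answer: 96


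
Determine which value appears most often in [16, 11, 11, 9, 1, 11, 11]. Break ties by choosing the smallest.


Count the frequency of each value:
  1 appears 1 time(s)
  9 appears 1 time(s)
  11 appears 4 time(s)
  16 appears 1 time(s)
Maximum frequency is 4.
Only 11 reaches that frequency, so it is the mode.
Final answer: 11


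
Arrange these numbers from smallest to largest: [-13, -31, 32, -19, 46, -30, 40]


Original list: [-13, -31, 32, -19, 46, -30, 40]
Repeatedly take the smallest remaining element:
  Remaining [-13, -31, 32, -19, 46, -30, 40] -> smallest is -31
  Remaining [-13, 32, -19, 46, -30, 40] -> smallest is -30
  Remaining [-13, 32, -19, 46, 40] -> smallest is -19
  Remaining [-13, 32, 46, 40] -> smallest is -13
  Remaining [32, 46, 40] -> smallest is 32
  Remaining [46, 40] -> smallest is 40
  Remaining [46] -> smallest is 46
Collecting the picks in order gives the sorted list.
Final answer: [-31, -30, -19, -13, 32, 40, 46]


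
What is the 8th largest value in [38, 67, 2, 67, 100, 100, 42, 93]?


Sort descending: [100, 100, 93, 67, 67, 42, 38, 2]
The 8th element (1-indexed) is at index 7.
Value = 2
Final answer: 2


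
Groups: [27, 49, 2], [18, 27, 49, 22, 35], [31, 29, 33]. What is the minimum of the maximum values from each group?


Find max of each group:
  Group 1: [27, 49, 2] -> max = 49
  Group 2: [18, 27, 49, 22, 35] -> max = 49
  Group 3: [31, 29, 33] -> max = 33
Maxes: [49, 49, 33]
Minimum of maxes = 33
Final answer: 33


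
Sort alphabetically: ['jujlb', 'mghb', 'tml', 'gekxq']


Compare strings character by character (the first differing letter decides):
  'gekxq' < 'jujlb' since 'g' < 'j' at position 1
  'jujlb' < 'mghb' since 'j' < 'm' at position 1
  'mghb' < 'tml' since 'm' < 't' at position 1
Chaining these comparisons gives the alphabetical order.
Final answer: ['gekxq', 'jujlb', 'mghb', 'tml']


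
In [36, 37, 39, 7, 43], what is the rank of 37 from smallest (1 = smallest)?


Sort ascending: [7, 36, 37, 39, 43]
Find 37 in the sorted list.
37 is at position 3 (1-indexed).
Final answer: 3


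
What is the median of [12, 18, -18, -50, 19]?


First, sort the list: [-50, -18, 12, 18, 19]
The list has 5 elements (odd count).
The middle index is 2 (0-based), and the element there is 12.
Final answer: 12


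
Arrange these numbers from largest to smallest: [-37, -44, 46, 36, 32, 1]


Original list: [-37, -44, 46, 36, 32, 1]
Repeatedly take the largest remaining element:
  Remaining [-37, -44, 46, 36, 32, 1] -> largest is 46
  Remaining [-37, -44, 36, 32, 1] -> largest is 36
  Remaining [-37, -44, 32, 1] -> largest is 32
  Remaining [-37, -44, 1] -> largest is 1
  Remaining [-37, -44] -> largest is -37
  Remaining [-44] -> largest is -44
Collecting the picks in order gives the descending list.
Final answer: [46, 36, 32, 1, -37, -44]


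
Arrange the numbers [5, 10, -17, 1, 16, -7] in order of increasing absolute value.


Compute absolute values:
  |5| = 5
  |10| = 10
  |-17| = 17
  |1| = 1
  |16| = 16
  |-7| = 7
Absolute values in increasing order: 1 < 5 < 7 < 10 < 16 < 17
Listing the original numbers in that order gives the answer.
Final answer: [1, 5, -7, 10, 16, -17]


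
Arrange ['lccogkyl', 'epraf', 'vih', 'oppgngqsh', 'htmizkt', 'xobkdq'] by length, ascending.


Compute lengths:
  'lccogkyl' has length 8
  'epraf' has length 5
  'vih' has length 3
  'oppgngqsh' has length 9
  'htmizkt' has length 7
  'xobkdq' has length 6
Lengths in increasing order: 3 < 5 < 6 < 7 < 8 < 9
Listing the words in that order gives the answer.
Final answer: ['vih', 'epraf', 'xobkdq', 'htmizkt', 'lccogkyl', 'oppgngqsh']


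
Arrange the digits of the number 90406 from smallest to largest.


The number 90406 has digits: 9, 0, 4, 0, 6
Sorted: 0, 0, 4, 6, 9
Joining the sorted digits gives the result.
Final answer: 00469


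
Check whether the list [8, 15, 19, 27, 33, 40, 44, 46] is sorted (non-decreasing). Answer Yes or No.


Check consecutive pairs:
  8 <= 15? True
  15 <= 19? True
  19 <= 27? True
  27 <= 33? True
  33 <= 40? True
  40 <= 44? True
  44 <= 46? True
Every consecutive pair is in order, so the list is non-decreasing.
Final answer: Yes


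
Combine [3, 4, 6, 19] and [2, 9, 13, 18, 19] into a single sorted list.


List A: [3, 4, 6, 19]
List B: [2, 9, 13, 18, 19]
Repeatedly compare the front elements and take the smaller:
  3 vs 2 -> take 2
  3 vs 9 -> take 3
  4 vs 9 -> take 4
  6 vs 9 -> take 6
  19 vs 9 -> take 9
  19 vs 13 -> take 13
  19 vs 18 -> take 18
  19 vs 19 -> take 19
  A is exhausted; append the rest of B: [19]
Final answer: [2, 3, 4, 6, 9, 13, 18, 19, 19]


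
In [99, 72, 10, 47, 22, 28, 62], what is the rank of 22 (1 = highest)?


Sort descending: [99, 72, 62, 47, 28, 22, 10]
Find 22 in the sorted list.
22 is at position 6.
Final answer: 6


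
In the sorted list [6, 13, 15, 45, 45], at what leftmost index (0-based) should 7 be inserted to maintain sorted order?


List is sorted: [6, 13, 15, 45, 45]
We need the leftmost position where 7 can be inserted, i.e. the first index whose element is >= 7 (or the end of the list if none is).
Binary search with low=0, high=5 (0-based indices):
  low=0, high=5, mid=2: a[2]=15 >= 7, so high = 2
  low=0, high=2, mid=1: a[1]=13 >= 7, so high = 1
  low=0, high=1, mid=0: a[0]=6 < 7, so low = 1
Now low = high = 1, so the insertion index is 1.
Final answer: 1


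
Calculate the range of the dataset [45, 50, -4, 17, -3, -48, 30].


Maximum value: 50
Minimum value: -48
Range = 50 - (-48) = 98
Final answer: 98


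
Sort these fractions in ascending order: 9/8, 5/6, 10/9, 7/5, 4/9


Convert to decimal for comparison:
  9/8 = 1.125
  5/6 = 0.8333
  10/9 = 1.1111
  7/5 = 1.4
  4/9 = 0.4444
Decimals in increasing order: 0.4444 < 0.8333 < 1.1111 < 1.125 < 1.4
Writing each back as its fraction gives the sorted order.
Final answer: 4/9, 5/6, 10/9, 9/8, 7/5


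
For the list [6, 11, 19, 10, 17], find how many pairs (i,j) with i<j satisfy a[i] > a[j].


For each element, count the later elements that are smaller than it:
  6 (index 0): smaller elements after it = [] -> 0
  11 (index 1): smaller elements after it = [10] -> 1
  19 (index 2): smaller elements after it = [10, 17] -> 2
  10 (index 3): smaller elements after it = [] -> 0
Total inversions = 0 + 1 + 2 + 0 = 3
Final answer: 3


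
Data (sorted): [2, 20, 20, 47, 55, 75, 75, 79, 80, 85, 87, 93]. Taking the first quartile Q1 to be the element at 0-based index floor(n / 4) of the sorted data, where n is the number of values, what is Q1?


The list has n = 12 elements.
Q1 index = floor(12 / 4) = floor(3) = 3
Counting from index 0 in the sorted data, the element at index 3 is 47.
Final answer: 47


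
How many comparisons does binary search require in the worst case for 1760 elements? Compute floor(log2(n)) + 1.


Binary search halves the search space each step.
Maximum comparisons = floor(log2(1760)) + 1
log2(1760) = 10.7814
floor(log2(1760)) = 10, so 10 + 1 = 11
Final answer: 11


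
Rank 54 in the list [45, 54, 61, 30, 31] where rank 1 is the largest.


Sort descending: [61, 54, 45, 31, 30]
Find 54 in the sorted list.
54 is at position 2.
Final answer: 2


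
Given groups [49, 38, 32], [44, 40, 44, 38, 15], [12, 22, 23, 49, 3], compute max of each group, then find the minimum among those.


Find max of each group:
  Group 1: [49, 38, 32] -> max = 49
  Group 2: [44, 40, 44, 38, 15] -> max = 44
  Group 3: [12, 22, 23, 49, 3] -> max = 49
Maxes: [49, 44, 49]
Minimum of maxes = 44
Final answer: 44


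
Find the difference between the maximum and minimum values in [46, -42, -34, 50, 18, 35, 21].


Maximum value: 50
Minimum value: -42
Range = 50 - (-42) = 92
Final answer: 92


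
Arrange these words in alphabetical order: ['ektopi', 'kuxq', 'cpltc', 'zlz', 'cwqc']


Compare strings character by character (the first differing letter decides):
  'cpltc' < 'cwqc' since 'p' < 'w' at position 2
  'cwqc' < 'ektopi' since 'c' < 'e' at position 1
  'ektopi' < 'kuxq' since 'e' < 'k' at position 1
  'kuxq' < 'zlz' since 'k' < 'z' at position 1
Chaining these comparisons gives the alphabetical order.
Final answer: ['cpltc', 'cwqc', 'ektopi', 'kuxq', 'zlz']


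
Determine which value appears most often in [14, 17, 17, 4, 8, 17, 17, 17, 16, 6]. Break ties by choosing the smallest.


Count the frequency of each value:
  4 appears 1 time(s)
  6 appears 1 time(s)
  8 appears 1 time(s)
  14 appears 1 time(s)
  16 appears 1 time(s)
  17 appears 5 time(s)
Maximum frequency is 5.
Only 17 reaches that frequency, so it is the mode.
Final answer: 17


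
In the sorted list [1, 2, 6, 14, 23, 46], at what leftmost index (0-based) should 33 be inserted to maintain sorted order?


List is sorted: [1, 2, 6, 14, 23, 46]
We need the leftmost position where 33 can be inserted, i.e. the first index whose element is >= 33 (or the end of the list if none is).
Binary search with low=0, high=6 (0-based indices):
  low=0, high=6, mid=3: a[3]=14 < 33, so low = 4
  low=4, high=6, mid=5: a[5]=46 >= 33, so high = 5
  low=4, high=5, mid=4: a[4]=23 < 33, so low = 5
Now low = high = 5, so the insertion index is 5.
Final answer: 5


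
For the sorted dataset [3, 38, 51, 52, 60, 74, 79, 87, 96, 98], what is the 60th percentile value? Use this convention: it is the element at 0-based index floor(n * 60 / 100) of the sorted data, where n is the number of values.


The dataset has n = 10 elements.
Index = floor(10 * 60 / 100) = floor(600 / 100) = floor(6) = 6
Counting from index 0 in the sorted data, the element at index 6 is 79.
Final answer: 79


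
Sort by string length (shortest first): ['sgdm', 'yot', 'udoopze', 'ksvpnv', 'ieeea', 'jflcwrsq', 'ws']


Compute lengths:
  'sgdm' has length 4
  'yot' has length 3
  'udoopze' has length 7
  'ksvpnv' has length 6
  'ieeea' has length 5
  'jflcwrsq' has length 8
  'ws' has length 2
Lengths in increasing order: 2 < 3 < 4 < 5 < 6 < 7 < 8
Listing the words in that order gives the answer.
Final answer: ['ws', 'yot', 'sgdm', 'ieeea', 'ksvpnv', 'udoopze', 'jflcwrsq']


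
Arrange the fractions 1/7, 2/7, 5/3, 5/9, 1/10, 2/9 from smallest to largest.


Convert to decimal for comparison:
  1/7 = 0.1429
  2/7 = 0.2857
  5/3 = 1.6667
  5/9 = 0.5556
  1/10 = 0.1
  2/9 = 0.2222
Decimals in increasing order: 0.1 < 0.1429 < 0.2222 < 0.2857 < 0.5556 < 1.6667
Writing each back as its fraction gives the sorted order.
Final answer: 1/10, 1/7, 2/9, 2/7, 5/9, 5/3


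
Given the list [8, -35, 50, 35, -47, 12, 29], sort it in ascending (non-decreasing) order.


Original list: [8, -35, 50, 35, -47, 12, 29]
Repeatedly take the smallest remaining element:
  Remaining [8, -35, 50, 35, -47, 12, 29] -> smallest is -47
  Remaining [8, -35, 50, 35, 12, 29] -> smallest is -35
  Remaining [8, 50, 35, 12, 29] -> smallest is 8
  Remaining [50, 35, 12, 29] -> smallest is 12
  Remaining [50, 35, 29] -> smallest is 29
  Remaining [50, 35] -> smallest is 35
  Remaining [50] -> smallest is 50
Collecting the picks in order gives the sorted list.
Final answer: [-47, -35, 8, 12, 29, 35, 50]


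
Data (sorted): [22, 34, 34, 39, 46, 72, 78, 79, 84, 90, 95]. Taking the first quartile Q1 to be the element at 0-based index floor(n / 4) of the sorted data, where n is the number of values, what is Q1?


The list has n = 11 elements.
Q1 index = floor(11 / 4) = floor(2.75) = 2
Counting from index 0 in the sorted data, the element at index 2 is 34.
Final answer: 34


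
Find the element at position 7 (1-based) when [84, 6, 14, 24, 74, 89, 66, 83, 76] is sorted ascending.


Sort ascending: [6, 14, 24, 66, 74, 76, 83, 84, 89]
The 7th element (1-indexed) is at index 6.
Value = 83
Final answer: 83


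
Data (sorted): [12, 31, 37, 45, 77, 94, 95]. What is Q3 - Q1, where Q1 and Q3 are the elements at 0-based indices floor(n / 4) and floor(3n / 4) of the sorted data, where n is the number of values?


The data has n = 7 elements.
Q1 index = floor(7 / 4) = floor(1.75) = 1; Q3 index = floor(3 * 7 / 4) = floor(5.25) = 5
Q1 = element at index 1 = 31
Q3 = element at index 5 = 94
IQR = 94 - 31 = 63
Final answer: 63


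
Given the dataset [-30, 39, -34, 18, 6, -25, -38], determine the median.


First, sort the list: [-38, -34, -30, -25, 6, 18, 39]
The list has 7 elements (odd count).
The middle index is 3 (0-based), and the element there is -25.
Final answer: -25


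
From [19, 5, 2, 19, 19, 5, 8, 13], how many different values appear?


List all unique values:
Distinct values: [2, 5, 8, 13, 19]
Count = 5
Final answer: 5


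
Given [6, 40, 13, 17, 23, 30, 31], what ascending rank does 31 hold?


Sort ascending: [6, 13, 17, 23, 30, 31, 40]
Find 31 in the sorted list.
31 is at position 6 (1-indexed).
Final answer: 6


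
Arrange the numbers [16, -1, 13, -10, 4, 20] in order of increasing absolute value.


Compute absolute values:
  |16| = 16
  |-1| = 1
  |13| = 13
  |-10| = 10
  |4| = 4
  |20| = 20
Absolute values in increasing order: 1 < 4 < 10 < 13 < 16 < 20
Listing the original numbers in that order gives the answer.
Final answer: [-1, 4, -10, 13, 16, 20]


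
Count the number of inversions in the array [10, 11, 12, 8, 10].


For each element, count the later elements that are smaller than it:
  10 (index 0): smaller elements after it = [8] -> 1
  11 (index 1): smaller elements after it = [8, 10] -> 2
  12 (index 2): smaller elements after it = [8, 10] -> 2
  8 (index 3): smaller elements after it = [] -> 0
Total inversions = 1 + 2 + 2 + 0 = 5
Final answer: 5


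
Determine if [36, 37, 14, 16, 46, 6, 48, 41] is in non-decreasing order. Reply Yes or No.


Check consecutive pairs:
  36 <= 37? True
  37 <= 14? False
  14 <= 16? True
  16 <= 46? True
  46 <= 6? False
  6 <= 48? True
  48 <= 41? False
3 consecutive pair(s) are out of order, so the list is not sorted.
Final answer: No


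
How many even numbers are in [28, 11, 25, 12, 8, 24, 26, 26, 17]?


Check each element:
  28 is even
  11 is odd
  25 is odd
  12 is even
  8 is even
  24 is even
  26 is even
  26 is even
  17 is odd
Evens: [28, 12, 8, 24, 26, 26]
Count of evens = 6
Final answer: 6


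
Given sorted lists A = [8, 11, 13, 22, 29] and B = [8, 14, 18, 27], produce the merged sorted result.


List A: [8, 11, 13, 22, 29]
List B: [8, 14, 18, 27]
Repeatedly compare the front elements and take the smaller:
  8 vs 8 -> take 8
  11 vs 8 -> take 8
  11 vs 14 -> take 11
  13 vs 14 -> take 13
  22 vs 14 -> take 14
  22 vs 18 -> take 18
  22 vs 27 -> take 22
  29 vs 27 -> take 27
  B is exhausted; append the rest of A: [29]
Final answer: [8, 8, 11, 13, 14, 18, 22, 27, 29]


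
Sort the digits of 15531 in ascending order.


The number 15531 has digits: 1, 5, 5, 3, 1
Sorted: 1, 1, 3, 5, 5
Joining the sorted digits gives the result.
Final answer: 11355


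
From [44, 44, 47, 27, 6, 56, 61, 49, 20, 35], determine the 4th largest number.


Sort descending: [61, 56, 49, 47, 44, 44, 35, 27, 20, 6]
The 4th element (1-indexed) is at index 3.
Value = 47
Final answer: 47


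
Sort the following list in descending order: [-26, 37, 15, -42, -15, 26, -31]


Original list: [-26, 37, 15, -42, -15, 26, -31]
Repeatedly take the largest remaining element:
  Remaining [-26, 37, 15, -42, -15, 26, -31] -> largest is 37
  Remaining [-26, 15, -42, -15, 26, -31] -> largest is 26
  Remaining [-26, 15, -42, -15, -31] -> largest is 15
  Remaining [-26, -42, -15, -31] -> largest is -15
  Remaining [-26, -42, -31] -> largest is -26
  Remaining [-42, -31] -> largest is -31
  Remaining [-42] -> largest is -42
Collecting the picks in order gives the descending list.
Final answer: [37, 26, 15, -15, -26, -31, -42]


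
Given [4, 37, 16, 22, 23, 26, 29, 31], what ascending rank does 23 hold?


Sort ascending: [4, 16, 22, 23, 26, 29, 31, 37]
Find 23 in the sorted list.
23 is at position 4 (1-indexed).
Final answer: 4


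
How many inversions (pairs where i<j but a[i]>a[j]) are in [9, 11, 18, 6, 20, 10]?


For each element, count the later elements that are smaller than it:
  9 (index 0): smaller elements after it = [6] -> 1
  11 (index 1): smaller elements after it = [6, 10] -> 2
  18 (index 2): smaller elements after it = [6, 10] -> 2
  6 (index 3): smaller elements after it = [] -> 0
  20 (index 4): smaller elements after it = [10] -> 1
Total inversions = 1 + 2 + 2 + 0 + 1 = 6
Final answer: 6


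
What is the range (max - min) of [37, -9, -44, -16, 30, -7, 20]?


Maximum value: 37
Minimum value: -44
Range = 37 - (-44) = 81
Final answer: 81


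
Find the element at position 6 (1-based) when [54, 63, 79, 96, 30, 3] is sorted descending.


Sort descending: [96, 79, 63, 54, 30, 3]
The 6th element (1-indexed) is at index 5.
Value = 3
Final answer: 3


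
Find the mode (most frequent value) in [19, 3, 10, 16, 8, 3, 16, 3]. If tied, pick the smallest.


Count the frequency of each value:
  3 appears 3 time(s)
  8 appears 1 time(s)
  10 appears 1 time(s)
  16 appears 2 time(s)
  19 appears 1 time(s)
Maximum frequency is 3.
Only 3 reaches that frequency, so it is the mode.
Final answer: 3


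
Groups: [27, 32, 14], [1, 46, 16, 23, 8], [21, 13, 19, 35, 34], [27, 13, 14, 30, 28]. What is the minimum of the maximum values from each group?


Find max of each group:
  Group 1: [27, 32, 14] -> max = 32
  Group 2: [1, 46, 16, 23, 8] -> max = 46
  Group 3: [21, 13, 19, 35, 34] -> max = 35
  Group 4: [27, 13, 14, 30, 28] -> max = 30
Maxes: [32, 46, 35, 30]
Minimum of maxes = 30
Final answer: 30


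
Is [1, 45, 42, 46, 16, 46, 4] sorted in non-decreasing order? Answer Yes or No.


Check consecutive pairs:
  1 <= 45? True
  45 <= 42? False
  42 <= 46? True
  46 <= 16? False
  16 <= 46? True
  46 <= 4? False
3 consecutive pair(s) are out of order, so the list is not sorted.
Final answer: No


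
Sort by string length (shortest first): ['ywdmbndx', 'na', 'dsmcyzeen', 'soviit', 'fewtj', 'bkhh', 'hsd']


Compute lengths:
  'ywdmbndx' has length 8
  'na' has length 2
  'dsmcyzeen' has length 9
  'soviit' has length 6
  'fewtj' has length 5
  'bkhh' has length 4
  'hsd' has length 3
Lengths in increasing order: 2 < 3 < 4 < 5 < 6 < 8 < 9
Listing the words in that order gives the answer.
Final answer: ['na', 'hsd', 'bkhh', 'fewtj', 'soviit', 'ywdmbndx', 'dsmcyzeen']


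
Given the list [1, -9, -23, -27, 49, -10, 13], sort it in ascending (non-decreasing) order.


Original list: [1, -9, -23, -27, 49, -10, 13]
Repeatedly take the smallest remaining element:
  Remaining [1, -9, -23, -27, 49, -10, 13] -> smallest is -27
  Remaining [1, -9, -23, 49, -10, 13] -> smallest is -23
  Remaining [1, -9, 49, -10, 13] -> smallest is -10
  Remaining [1, -9, 49, 13] -> smallest is -9
  Remaining [1, 49, 13] -> smallest is 1
  Remaining [49, 13] -> smallest is 13
  Remaining [49] -> smallest is 49
Collecting the picks in order gives the sorted list.
Final answer: [-27, -23, -10, -9, 1, 13, 49]


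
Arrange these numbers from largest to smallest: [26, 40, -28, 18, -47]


Original list: [26, 40, -28, 18, -47]
Repeatedly take the largest remaining element:
  Remaining [26, 40, -28, 18, -47] -> largest is 40
  Remaining [26, -28, 18, -47] -> largest is 26
  Remaining [-28, 18, -47] -> largest is 18
  Remaining [-28, -47] -> largest is -28
  Remaining [-47] -> largest is -47
Collecting the picks in order gives the descending list.
Final answer: [40, 26, 18, -28, -47]


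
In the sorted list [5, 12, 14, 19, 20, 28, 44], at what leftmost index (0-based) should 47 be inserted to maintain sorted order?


List is sorted: [5, 12, 14, 19, 20, 28, 44]
We need the leftmost position where 47 can be inserted, i.e. the first index whose element is >= 47 (or the end of the list if none is).
Binary search with low=0, high=7 (0-based indices):
  low=0, high=7, mid=3: a[3]=19 < 47, so low = 4
  low=4, high=7, mid=5: a[5]=28 < 47, so low = 6
  low=6, high=7, mid=6: a[6]=44 < 47, so low = 7
Now low = high = 7, so the insertion index is 7.
Final answer: 7


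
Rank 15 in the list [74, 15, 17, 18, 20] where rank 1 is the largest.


Sort descending: [74, 20, 18, 17, 15]
Find 15 in the sorted list.
15 is at position 5.
Final answer: 5


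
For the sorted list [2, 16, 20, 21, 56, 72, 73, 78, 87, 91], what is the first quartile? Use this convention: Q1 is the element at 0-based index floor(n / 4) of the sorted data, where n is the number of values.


The list has n = 10 elements.
Q1 index = floor(10 / 4) = floor(2.5) = 2
Counting from index 0 in the sorted data, the element at index 2 is 20.
Final answer: 20


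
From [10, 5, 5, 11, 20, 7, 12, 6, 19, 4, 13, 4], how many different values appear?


List all unique values:
Distinct values: [4, 5, 6, 7, 10, 11, 12, 13, 19, 20]
Count = 10
Final answer: 10


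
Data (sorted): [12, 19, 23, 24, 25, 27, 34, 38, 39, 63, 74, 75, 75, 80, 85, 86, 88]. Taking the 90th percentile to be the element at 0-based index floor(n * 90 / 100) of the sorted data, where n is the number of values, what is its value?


The dataset has n = 17 elements.
Index = floor(17 * 90 / 100) = floor(1530 / 100) = floor(15.3) = 15
Counting from index 0 in the sorted data, the element at index 15 is 86.
Final answer: 86


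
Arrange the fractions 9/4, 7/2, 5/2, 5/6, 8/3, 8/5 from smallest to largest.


Convert to decimal for comparison:
  9/4 = 2.25
  7/2 = 3.5
  5/2 = 2.5
  5/6 = 0.8333
  8/3 = 2.6667
  8/5 = 1.6
Decimals in increasing order: 0.8333 < 1.6 < 2.25 < 2.5 < 2.6667 < 3.5
Writing each back as its fraction gives the sorted order.
Final answer: 5/6, 8/5, 9/4, 5/2, 8/3, 7/2


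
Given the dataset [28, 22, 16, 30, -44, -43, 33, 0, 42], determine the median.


First, sort the list: [-44, -43, 0, 16, 22, 28, 30, 33, 42]
The list has 9 elements (odd count).
The middle index is 4 (0-based), and the element there is 22.
Final answer: 22


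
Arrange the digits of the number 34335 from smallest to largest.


The number 34335 has digits: 3, 4, 3, 3, 5
Sorted: 3, 3, 3, 4, 5
Joining the sorted digits gives the result.
Final answer: 33345


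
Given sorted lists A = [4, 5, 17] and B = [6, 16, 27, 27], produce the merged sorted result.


List A: [4, 5, 17]
List B: [6, 16, 27, 27]
Repeatedly compare the front elements and take the smaller:
  4 vs 6 -> take 4
  5 vs 6 -> take 5
  17 vs 6 -> take 6
  17 vs 16 -> take 16
  17 vs 27 -> take 17
  A is exhausted; append the rest of B: [27, 27]
Final answer: [4, 5, 6, 16, 17, 27, 27]


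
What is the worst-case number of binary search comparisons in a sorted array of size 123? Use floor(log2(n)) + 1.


Binary search halves the search space each step.
Maximum comparisons = floor(log2(123)) + 1
log2(123) = 6.9425
floor(log2(123)) = 6, so 6 + 1 = 7
Final answer: 7


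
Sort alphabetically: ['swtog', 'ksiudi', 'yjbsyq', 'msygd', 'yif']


Compare strings character by character (the first differing letter decides):
  'ksiudi' < 'msygd' since 'k' < 'm' at position 1
  'msygd' < 'swtog' since 'm' < 's' at position 1
  'swtog' < 'yif' since 's' < 'y' at position 1
  'yif' < 'yjbsyq' since 'i' < 'j' at position 2
Chaining these comparisons gives the alphabetical order.
Final answer: ['ksiudi', 'msygd', 'swtog', 'yif', 'yjbsyq']


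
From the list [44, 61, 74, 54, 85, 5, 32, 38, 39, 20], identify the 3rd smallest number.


Sort ascending: [5, 20, 32, 38, 39, 44, 54, 61, 74, 85]
The 3rd element (1-indexed) is at index 2.
Value = 32
Final answer: 32


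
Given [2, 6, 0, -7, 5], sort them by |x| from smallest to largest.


Compute absolute values:
  |2| = 2
  |6| = 6
  |0| = 0
  |-7| = 7
  |5| = 5
Absolute values in increasing order: 0 < 2 < 5 < 6 < 7
Listing the original numbers in that order gives the answer.
Final answer: [0, 2, 5, 6, -7]


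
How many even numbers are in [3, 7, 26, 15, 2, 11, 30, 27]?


Check each element:
  3 is odd
  7 is odd
  26 is even
  15 is odd
  2 is even
  11 is odd
  30 is even
  27 is odd
Evens: [26, 2, 30]
Count of evens = 3
Final answer: 3


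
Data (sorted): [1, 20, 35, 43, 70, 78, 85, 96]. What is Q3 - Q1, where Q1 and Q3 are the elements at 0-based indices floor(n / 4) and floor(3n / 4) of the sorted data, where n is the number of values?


The data has n = 8 elements.
Q1 index = floor(8 / 4) = floor(2) = 2; Q3 index = floor(3 * 8 / 4) = floor(6) = 6
Q1 = element at index 2 = 35
Q3 = element at index 6 = 85
IQR = 85 - 35 = 50
Final answer: 50


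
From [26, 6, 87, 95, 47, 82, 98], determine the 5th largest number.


Sort descending: [98, 95, 87, 82, 47, 26, 6]
The 5th element (1-indexed) is at index 4.
Value = 47
Final answer: 47


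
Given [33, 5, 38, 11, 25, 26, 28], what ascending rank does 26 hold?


Sort ascending: [5, 11, 25, 26, 28, 33, 38]
Find 26 in the sorted list.
26 is at position 4 (1-indexed).
Final answer: 4


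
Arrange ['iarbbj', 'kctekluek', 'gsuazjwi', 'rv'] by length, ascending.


Compute lengths:
  'iarbbj' has length 6
  'kctekluek' has length 9
  'gsuazjwi' has length 8
  'rv' has length 2
Lengths in increasing order: 2 < 6 < 8 < 9
Listing the words in that order gives the answer.
Final answer: ['rv', 'iarbbj', 'gsuazjwi', 'kctekluek']


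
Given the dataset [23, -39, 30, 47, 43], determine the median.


First, sort the list: [-39, 23, 30, 43, 47]
The list has 5 elements (odd count).
The middle index is 2 (0-based), and the element there is 30.
Final answer: 30


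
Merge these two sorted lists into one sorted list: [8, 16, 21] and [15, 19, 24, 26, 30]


List A: [8, 16, 21]
List B: [15, 19, 24, 26, 30]
Repeatedly compare the front elements and take the smaller:
  8 vs 15 -> take 8
  16 vs 15 -> take 15
  16 vs 19 -> take 16
  21 vs 19 -> take 19
  21 vs 24 -> take 21
  A is exhausted; append the rest of B: [24, 26, 30]
Final answer: [8, 15, 16, 19, 21, 24, 26, 30]


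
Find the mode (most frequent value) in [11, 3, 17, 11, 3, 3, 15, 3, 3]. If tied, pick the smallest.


Count the frequency of each value:
  3 appears 5 time(s)
  11 appears 2 time(s)
  15 appears 1 time(s)
  17 appears 1 time(s)
Maximum frequency is 5.
Only 3 reaches that frequency, so it is the mode.
Final answer: 3


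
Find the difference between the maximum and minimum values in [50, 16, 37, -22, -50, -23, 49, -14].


Maximum value: 50
Minimum value: -50
Range = 50 - (-50) = 100
Final answer: 100


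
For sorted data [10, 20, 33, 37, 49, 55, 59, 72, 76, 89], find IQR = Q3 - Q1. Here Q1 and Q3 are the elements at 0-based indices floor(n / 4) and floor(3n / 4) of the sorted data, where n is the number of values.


The data has n = 10 elements.
Q1 index = floor(10 / 4) = floor(2.5) = 2; Q3 index = floor(3 * 10 / 4) = floor(7.5) = 7
Q1 = element at index 2 = 33
Q3 = element at index 7 = 72
IQR = 72 - 33 = 39
Final answer: 39


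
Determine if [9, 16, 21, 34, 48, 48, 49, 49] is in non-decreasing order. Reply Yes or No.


Check consecutive pairs:
  9 <= 16? True
  16 <= 21? True
  21 <= 34? True
  34 <= 48? True
  48 <= 48? True
  48 <= 49? True
  49 <= 49? True
Every consecutive pair is in order, so the list is non-decreasing.
Final answer: Yes


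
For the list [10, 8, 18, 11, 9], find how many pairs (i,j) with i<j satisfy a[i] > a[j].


For each element, count the later elements that are smaller than it:
  10 (index 0): smaller elements after it = [8, 9] -> 2
  8 (index 1): smaller elements after it = [] -> 0
  18 (index 2): smaller elements after it = [11, 9] -> 2
  11 (index 3): smaller elements after it = [9] -> 1
Total inversions = 2 + 0 + 2 + 1 = 5
Final answer: 5


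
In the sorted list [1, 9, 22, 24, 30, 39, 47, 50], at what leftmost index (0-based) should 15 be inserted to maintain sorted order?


List is sorted: [1, 9, 22, 24, 30, 39, 47, 50]
We need the leftmost position where 15 can be inserted, i.e. the first index whose element is >= 15 (or the end of the list if none is).
Binary search with low=0, high=8 (0-based indices):
  low=0, high=8, mid=4: a[4]=30 >= 15, so high = 4
  low=0, high=4, mid=2: a[2]=22 >= 15, so high = 2
  low=0, high=2, mid=1: a[1]=9 < 15, so low = 2
Now low = high = 2, so the insertion index is 2.
Final answer: 2


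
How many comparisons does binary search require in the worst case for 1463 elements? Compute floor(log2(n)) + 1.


Binary search halves the search space each step.
Maximum comparisons = floor(log2(1463)) + 1
log2(1463) = 10.5147
floor(log2(1463)) = 10, so 10 + 1 = 11
Final answer: 11


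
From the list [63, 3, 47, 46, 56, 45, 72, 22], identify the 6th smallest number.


Sort ascending: [3, 22, 45, 46, 47, 56, 63, 72]
The 6th element (1-indexed) is at index 5.
Value = 56
Final answer: 56


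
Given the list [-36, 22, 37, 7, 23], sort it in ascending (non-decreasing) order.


Original list: [-36, 22, 37, 7, 23]
Repeatedly take the smallest remaining element:
  Remaining [-36, 22, 37, 7, 23] -> smallest is -36
  Remaining [22, 37, 7, 23] -> smallest is 7
  Remaining [22, 37, 23] -> smallest is 22
  Remaining [37, 23] -> smallest is 23
  Remaining [37] -> smallest is 37
Collecting the picks in order gives the sorted list.
Final answer: [-36, 7, 22, 23, 37]


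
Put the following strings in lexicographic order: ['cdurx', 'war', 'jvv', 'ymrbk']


Compare strings character by character (the first differing letter decides):
  'cdurx' < 'jvv' since 'c' < 'j' at position 1
  'jvv' < 'war' since 'j' < 'w' at position 1
  'war' < 'ymrbk' since 'w' < 'y' at position 1
Chaining these comparisons gives the alphabetical order.
Final answer: ['cdurx', 'jvv', 'war', 'ymrbk']
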